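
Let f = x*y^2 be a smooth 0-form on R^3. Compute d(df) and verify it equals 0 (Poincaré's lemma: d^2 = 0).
d(df) = 0

Step 1: df = sum_i (∂f/∂x_i) dx_i = (y^2) dx + (2*x*y) dy + (0) dz.
Step 2: Apply d again. Using the 1-form formula, the coefficient of dx ∧ dy in d(df) is ∂^2 f/∂x ∂y - ∂^2 f/∂y ∂x = (2*y) - (2*y) = 0 (equality of mixed partials for smooth f).
Similarly for dx ∧ dz and dy ∧ dz — all coefficients vanish. So d(df) = 0.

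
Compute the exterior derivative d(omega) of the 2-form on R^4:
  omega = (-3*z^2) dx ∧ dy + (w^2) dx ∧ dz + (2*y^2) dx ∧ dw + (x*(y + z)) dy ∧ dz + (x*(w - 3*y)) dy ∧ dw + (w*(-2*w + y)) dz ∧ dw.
d(omega) = (y - 5*z) dx ∧ dy ∧ dz + (2*w) dx ∧ dz ∧ dw + (w - 7*y) dx ∧ dy ∧ dw + (w) dy ∧ dz ∧ dw

For a 2-form omega = sum_{i<j} g_{ij} dx_i ∧ dx_j, the exterior derivative is
  d(omega) = sum_{i<j} d(g_{ij}) ∧ dx_i ∧ dx_j = sum_{i<j, k} (∂g_{ij}/∂x_k) dx_k ∧ dx_i ∧ dx_j.
Expand each term, using dx_k ∧ dx_i ∧ dx_j = sgn(permutation) dx_{(a)} ∧ dx_{(b)} ∧ dx_{(c)} with (a < b < c) sorted:
  d(-3*z^2) includes (∂/∂z)(-3*z^2) dz = (-6*z) dz, which multiplied by dx ∧ dy gives (-6*z) dx ∧ dy ∧ dz
  d(w^2) includes (∂/∂w)(w^2) dw = (2*w) dw, which multiplied by dx ∧ dz gives (2*w) dx ∧ dz ∧ dw
  d(2*y^2) includes (∂/∂y)(2*y^2) dy = (4*y) dy, which multiplied by dx ∧ dw gives (-4*y) dx ∧ dy ∧ dw
  d(x*(y + z)) includes (∂/∂x)(x*(y + z)) dx = (y + z) dx, which multiplied by dy ∧ dz gives (y + z) dx ∧ dy ∧ dz
  d(x*(w - 3*y)) includes (∂/∂x)(x*(w - 3*y)) dx = (w - 3*y) dx, which multiplied by dy ∧ dw gives (w - 3*y) dx ∧ dy ∧ dw
  d(w*(-2*w + y)) includes (∂/∂y)(w*(-2*w + y)) dy = (w) dy, which multiplied by dz ∧ dw gives (w) dy ∧ dz ∧ dw
Collecting like 3-forms: d(omega) = (y - 5*z) dx ∧ dy ∧ dz + (2*w) dx ∧ dz ∧ dw + (w - 7*y) dx ∧ dy ∧ dw + (w) dy ∧ dz ∧ dw.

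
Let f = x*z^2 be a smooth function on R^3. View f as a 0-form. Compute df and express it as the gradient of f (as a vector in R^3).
df = (z^2) dx + (0) dy + (2*x*z) dz; grad f = (z^2, 0, 2*x*z)

For a 0-form f, d f = (∂f/∂x) dx + (∂f/∂y) dy + (∂f/∂z) dz. The components of the vector representation are exactly the entries of grad f in Cartesian coordinates:
  ∂f/∂x = z^2
  ∂f/∂y = 0
  ∂f/∂z = 2*x*z.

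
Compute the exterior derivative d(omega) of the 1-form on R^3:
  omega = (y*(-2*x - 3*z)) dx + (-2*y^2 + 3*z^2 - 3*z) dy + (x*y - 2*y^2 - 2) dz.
d(omega) = (2*x + 3*z) dx ∧ dy + (4*y) dx ∧ dz + (x - 4*y - 6*z + 3) dy ∧ dz

For a 1-form omega = sum_i f_i dx_i, the exterior derivative is
  d(omega) = sum_{i < j} (∂f_j/∂x_i - ∂f_i/∂x_j) dx_i ∧ dx_j.
  coefficient of dx ∧ dy: ∂f_2/∂x - ∂f_1/∂y = ∂(-2*y^2 + 3*z^2 - 3*z)/∂x - ∂(y*(-2*x - 3*z))/∂y = 2*x + 3*z
  coefficient of dx ∧ dz: ∂f_3/∂x - ∂f_1/∂z = ∂(x*y - 2*y^2 - 2)/∂x - ∂(y*(-2*x - 3*z))/∂z = 4*y
  coefficient of dy ∧ dz: ∂f_3/∂y - ∂f_2/∂z = ∂(x*y - 2*y^2 - 2)/∂y - ∂(-2*y^2 + 3*z^2 - 3*z)/∂z = x - 4*y - 6*z + 3
Assembling: d(omega) = (2*x + 3*z) dx ∧ dy + (4*y) dx ∧ dz + (x - 4*y - 6*z + 3) dy ∧ dz.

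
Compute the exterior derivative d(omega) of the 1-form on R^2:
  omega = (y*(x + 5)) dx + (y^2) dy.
d(omega) = (-x - 5) dx ∧ dy

For a 1-form omega = sum_i f_i dx_i, the exterior derivative is
  d(omega) = sum_{i < j} (∂f_j/∂x_i - ∂f_i/∂x_j) dx_i ∧ dx_j.
  coefficient of dx ∧ dy: ∂f_2/∂x - ∂f_1/∂y = ∂(y^2)/∂x - ∂(y*(x + 5))/∂y = -x - 5
Assembling: d(omega) = (-x - 5) dx ∧ dy.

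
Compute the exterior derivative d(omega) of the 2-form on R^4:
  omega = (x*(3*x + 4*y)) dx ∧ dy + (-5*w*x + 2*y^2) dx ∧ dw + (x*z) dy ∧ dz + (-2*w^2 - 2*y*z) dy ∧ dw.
d(omega) = (-4*y) dx ∧ dy ∧ dw + (z) dx ∧ dy ∧ dz + (2*y) dy ∧ dz ∧ dw

For a 2-form omega = sum_{i<j} g_{ij} dx_i ∧ dx_j, the exterior derivative is
  d(omega) = sum_{i<j} d(g_{ij}) ∧ dx_i ∧ dx_j = sum_{i<j, k} (∂g_{ij}/∂x_k) dx_k ∧ dx_i ∧ dx_j.
Expand each term, using dx_k ∧ dx_i ∧ dx_j = sgn(permutation) dx_{(a)} ∧ dx_{(b)} ∧ dx_{(c)} with (a < b < c) sorted:
  d(-5*w*x + 2*y^2) includes (∂/∂y)(-5*w*x + 2*y^2) dy = (4*y) dy, which multiplied by dx ∧ dw gives (-4*y) dx ∧ dy ∧ dw
  d(x*z) includes (∂/∂x)(x*z) dx = (z) dx, which multiplied by dy ∧ dz gives (z) dx ∧ dy ∧ dz
  d(-2*w^2 - 2*y*z) includes (∂/∂z)(-2*w^2 - 2*y*z) dz = (-2*y) dz, which multiplied by dy ∧ dw gives (2*y) dy ∧ dz ∧ dw
Collecting like 3-forms: d(omega) = (-4*y) dx ∧ dy ∧ dw + (z) dx ∧ dy ∧ dz + (2*y) dy ∧ dz ∧ dw.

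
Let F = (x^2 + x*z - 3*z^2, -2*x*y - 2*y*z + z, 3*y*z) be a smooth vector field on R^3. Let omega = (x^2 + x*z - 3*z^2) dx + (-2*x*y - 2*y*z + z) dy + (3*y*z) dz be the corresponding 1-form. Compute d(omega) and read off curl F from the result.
d(omega) = (2*y + 3*z - 1) dy ∧ dz + (x - 6*z) dz ∧ dx + (-2*y) dx ∧ dy; curl F = (2*y + 3*z - 1, x - 6*z, -2*y)

d omega = sum_{i<j} (∂f_j/∂x_i - ∂f_i/∂x_j) dx_i ∧ dx_j. Under the identification (dy ∧ dz, dz ∧ dx, dx ∧ dy) ↔ (e_x, e_y, e_z), the coefficients are exactly the components of curl F. Compute:
  ∂R/∂y - ∂Q/∂z = (3*z) - (1 - 2*y) = 2*y + 3*z - 1
  ∂P/∂z - ∂R/∂x = (x - 6*z) - (0) = x - 6*z
  ∂Q/∂x - ∂P/∂y = (-2*y) - (0) = -2*y.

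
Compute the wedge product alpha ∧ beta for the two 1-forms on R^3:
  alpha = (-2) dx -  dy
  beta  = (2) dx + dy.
alpha ∧ beta = 0

Distribute the wedge, using dx_i ∧ dx_j = -dx_j ∧ dx_i and dx_i ∧ dx_i = 0. For each pair (i, j) with i < j, the coefficient of dx_i ∧ dx_j in alpha ∧ beta is (alpha_i * beta_j - alpha_j * beta_i). Collecting: alpha ∧ beta = 0.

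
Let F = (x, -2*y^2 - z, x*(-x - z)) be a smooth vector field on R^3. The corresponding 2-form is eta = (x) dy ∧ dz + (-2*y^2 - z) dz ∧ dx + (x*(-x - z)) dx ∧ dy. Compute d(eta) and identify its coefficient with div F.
d(eta) = (-x - 4*y + 1) dx ∧ dy ∧ dz; div F = -x - 4*y + 1

For a 2-form in R^3 of the form above, applying d gives a 3-form with coefficient ∂P/∂x + ∂Q/∂y + ∂R/∂z:
  ∂P/∂x = 1
  ∂Q/∂y = -4*y
  ∂R/∂z = -x
Sum = -x - 4*y + 1, which is exactly div F.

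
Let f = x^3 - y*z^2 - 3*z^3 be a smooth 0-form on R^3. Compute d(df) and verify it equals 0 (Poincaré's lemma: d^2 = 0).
d(df) = 0

Step 1: df = sum_i (∂f/∂x_i) dx_i = (3*x^2) dx + (-z^2) dy + (z*(-2*y - 9*z)) dz.
Step 2: Apply d again. Using the 1-form formula, the coefficient of dx ∧ dy in d(df) is ∂^2 f/∂x ∂y - ∂^2 f/∂y ∂x = (0) - (0) = 0 (equality of mixed partials for smooth f).
Similarly for dx ∧ dz and dy ∧ dz — all coefficients vanish. So d(df) = 0.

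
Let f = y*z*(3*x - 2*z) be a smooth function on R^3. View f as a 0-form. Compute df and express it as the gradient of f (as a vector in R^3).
df = (3*y*z) dx + (z*(3*x - 2*z)) dy + (y*(3*x - 4*z)) dz; grad f = (3*y*z, z*(3*x - 2*z), y*(3*x - 4*z))

For a 0-form f, d f = (∂f/∂x) dx + (∂f/∂y) dy + (∂f/∂z) dz. The components of the vector representation are exactly the entries of grad f in Cartesian coordinates:
  ∂f/∂x = 3*y*z
  ∂f/∂y = z*(3*x - 2*z)
  ∂f/∂z = y*(3*x - 4*z).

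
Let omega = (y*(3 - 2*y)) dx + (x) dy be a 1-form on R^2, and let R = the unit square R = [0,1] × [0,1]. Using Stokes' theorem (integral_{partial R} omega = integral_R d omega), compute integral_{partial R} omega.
integral_(partial R) omega = 0

Stokes: integral_partial_R omega = integral_R d omega with d omega = (∂Q/∂x - ∂P/∂y) dx ∧ dy.
  ∂Q/∂x = 1
  ∂P/∂y = 3 - 4*y
  integrand = ∂Q/∂x - ∂P/∂y = 4*y - 2.
Integrating over R: integral_0^1 integral_0^1 (4*y - 2) dx dy = 0.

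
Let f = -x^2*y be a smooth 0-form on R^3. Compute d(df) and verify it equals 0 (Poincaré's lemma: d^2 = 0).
d(df) = 0

Step 1: df = sum_i (∂f/∂x_i) dx_i = (-2*x*y) dx + (-x^2) dy + (0) dz.
Step 2: Apply d again. Using the 1-form formula, the coefficient of dx ∧ dy in d(df) is ∂^2 f/∂x ∂y - ∂^2 f/∂y ∂x = (-2*x) - (-2*x) = 0 (equality of mixed partials for smooth f).
Similarly for dx ∧ dz and dy ∧ dz — all coefficients vanish. So d(df) = 0.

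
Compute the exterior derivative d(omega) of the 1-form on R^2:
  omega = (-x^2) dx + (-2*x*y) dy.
d(omega) = (-2*y) dx ∧ dy

For a 1-form omega = sum_i f_i dx_i, the exterior derivative is
  d(omega) = sum_{i < j} (∂f_j/∂x_i - ∂f_i/∂x_j) dx_i ∧ dx_j.
  coefficient of dx ∧ dy: ∂f_2/∂x - ∂f_1/∂y = ∂(-2*x*y)/∂x - ∂(-x^2)/∂y = -2*y
Assembling: d(omega) = (-2*y) dx ∧ dy.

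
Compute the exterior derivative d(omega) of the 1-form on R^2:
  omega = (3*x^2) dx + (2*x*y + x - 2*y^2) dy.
d(omega) = (2*y + 1) dx ∧ dy

For a 1-form omega = sum_i f_i dx_i, the exterior derivative is
  d(omega) = sum_{i < j} (∂f_j/∂x_i - ∂f_i/∂x_j) dx_i ∧ dx_j.
  coefficient of dx ∧ dy: ∂f_2/∂x - ∂f_1/∂y = ∂(2*x*y + x - 2*y^2)/∂x - ∂(3*x^2)/∂y = 2*y + 1
Assembling: d(omega) = (2*y + 1) dx ∧ dy.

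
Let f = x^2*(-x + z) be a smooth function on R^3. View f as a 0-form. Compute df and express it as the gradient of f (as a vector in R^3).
df = (x*(-3*x + 2*z)) dx + (0) dy + (x^2) dz; grad f = (x*(-3*x + 2*z), 0, x^2)

For a 0-form f, d f = (∂f/∂x) dx + (∂f/∂y) dy + (∂f/∂z) dz. The components of the vector representation are exactly the entries of grad f in Cartesian coordinates:
  ∂f/∂x = x*(-3*x + 2*z)
  ∂f/∂y = 0
  ∂f/∂z = x^2.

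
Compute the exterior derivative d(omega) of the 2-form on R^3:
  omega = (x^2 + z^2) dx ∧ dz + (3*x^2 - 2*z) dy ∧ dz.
d(omega) = (6*x) dx ∧ dy ∧ dz

For a 2-form omega = sum_{i<j} g_{ij} dx_i ∧ dx_j, the exterior derivative is
  d(omega) = sum_{i<j} d(g_{ij}) ∧ dx_i ∧ dx_j = sum_{i<j, k} (∂g_{ij}/∂x_k) dx_k ∧ dx_i ∧ dx_j.
Expand each term, using dx_k ∧ dx_i ∧ dx_j = sgn(permutation) dx_{(a)} ∧ dx_{(b)} ∧ dx_{(c)} with (a < b < c) sorted:
  d(3*x^2 - 2*z) includes (∂/∂x)(3*x^2 - 2*z) dx = (6*x) dx, which multiplied by dy ∧ dz gives (6*x) dx ∧ dy ∧ dz
Collecting like 3-forms: d(omega) = (6*x) dx ∧ dy ∧ dz.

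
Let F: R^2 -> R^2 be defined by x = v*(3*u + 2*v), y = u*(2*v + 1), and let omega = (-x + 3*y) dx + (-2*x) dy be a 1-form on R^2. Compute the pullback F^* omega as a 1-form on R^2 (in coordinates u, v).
F^* omega = (v*(-3*u*v + 3*u - 14*v^2 - 4*v)) du + (-3*u^2*v + 9*u^2 - 2*u*v^2 + 12*u*v - 8*v^3) dv

Using F^*(f dg) = (f ∘ F) d(g ∘ F), substitute each coordinate x_i by F_i(u, v) in f_i, and replace dx_i by d F_i = (∂F_i/∂u) du + (∂F_i/∂v) dv.
  For the x component: f_1(F) = 3*u*v + 3*u - 2*v^2; d F_1 = (3*v) du + (3*u + 4*v) dv
  For the y component: f_2(F) = 2*v*(-3*u - 2*v); d F_2 = (2*v + 1) du + (2*u) dv
Combining and collecting du, dv coefficients:
  coeff of du: v*(-3*u*v + 3*u - 14*v^2 - 4*v)
  coeff of dv: -3*u^2*v + 9*u^2 - 2*u*v^2 + 12*u*v - 8*v^3
F^* omega = (v*(-3*u*v + 3*u - 14*v^2 - 4*v)) du + (-3*u^2*v + 9*u^2 - 2*u*v^2 + 12*u*v - 8*v^3) dv.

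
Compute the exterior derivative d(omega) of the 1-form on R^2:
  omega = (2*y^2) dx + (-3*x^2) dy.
d(omega) = (-6*x - 4*y) dx ∧ dy

For a 1-form omega = sum_i f_i dx_i, the exterior derivative is
  d(omega) = sum_{i < j} (∂f_j/∂x_i - ∂f_i/∂x_j) dx_i ∧ dx_j.
  coefficient of dx ∧ dy: ∂f_2/∂x - ∂f_1/∂y = ∂(-3*x^2)/∂x - ∂(2*y^2)/∂y = -6*x - 4*y
Assembling: d(omega) = (-6*x - 4*y) dx ∧ dy.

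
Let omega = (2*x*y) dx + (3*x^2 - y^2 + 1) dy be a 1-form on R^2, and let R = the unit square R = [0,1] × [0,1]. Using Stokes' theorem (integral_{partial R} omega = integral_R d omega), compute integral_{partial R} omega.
integral_(partial R) omega = 2

Stokes: integral_partial_R omega = integral_R d omega with d omega = (∂Q/∂x - ∂P/∂y) dx ∧ dy.
  ∂Q/∂x = 6*x
  ∂P/∂y = 2*x
  integrand = ∂Q/∂x - ∂P/∂y = 4*x.
Integrating over R: integral_0^1 integral_0^1 (4*x) dx dy = 2.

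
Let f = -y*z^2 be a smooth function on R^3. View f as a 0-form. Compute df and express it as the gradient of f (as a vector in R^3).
df = (0) dx + (-z^2) dy + (-2*y*z) dz; grad f = (0, -z^2, -2*y*z)

For a 0-form f, d f = (∂f/∂x) dx + (∂f/∂y) dy + (∂f/∂z) dz. The components of the vector representation are exactly the entries of grad f in Cartesian coordinates:
  ∂f/∂x = 0
  ∂f/∂y = -z^2
  ∂f/∂z = -2*y*z.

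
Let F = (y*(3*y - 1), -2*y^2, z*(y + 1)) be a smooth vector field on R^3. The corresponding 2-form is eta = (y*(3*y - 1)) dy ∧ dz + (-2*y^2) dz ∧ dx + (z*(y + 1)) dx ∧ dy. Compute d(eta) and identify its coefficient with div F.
d(eta) = (1 - 3*y) dx ∧ dy ∧ dz; div F = 1 - 3*y

For a 2-form in R^3 of the form above, applying d gives a 3-form with coefficient ∂P/∂x + ∂Q/∂y + ∂R/∂z:
  ∂P/∂x = 0
  ∂Q/∂y = -4*y
  ∂R/∂z = y + 1
Sum = 1 - 3*y, which is exactly div F.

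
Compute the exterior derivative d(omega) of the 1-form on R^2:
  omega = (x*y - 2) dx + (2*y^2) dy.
d(omega) = (-x) dx ∧ dy

For a 1-form omega = sum_i f_i dx_i, the exterior derivative is
  d(omega) = sum_{i < j} (∂f_j/∂x_i - ∂f_i/∂x_j) dx_i ∧ dx_j.
  coefficient of dx ∧ dy: ∂f_2/∂x - ∂f_1/∂y = ∂(2*y^2)/∂x - ∂(x*y - 2)/∂y = -x
Assembling: d(omega) = (-x) dx ∧ dy.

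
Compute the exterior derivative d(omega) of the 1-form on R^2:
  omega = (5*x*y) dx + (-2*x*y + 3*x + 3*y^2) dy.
d(omega) = (-5*x - 2*y + 3) dx ∧ dy

For a 1-form omega = sum_i f_i dx_i, the exterior derivative is
  d(omega) = sum_{i < j} (∂f_j/∂x_i - ∂f_i/∂x_j) dx_i ∧ dx_j.
  coefficient of dx ∧ dy: ∂f_2/∂x - ∂f_1/∂y = ∂(-2*x*y + 3*x + 3*y^2)/∂x - ∂(5*x*y)/∂y = -5*x - 2*y + 3
Assembling: d(omega) = (-5*x - 2*y + 3) dx ∧ dy.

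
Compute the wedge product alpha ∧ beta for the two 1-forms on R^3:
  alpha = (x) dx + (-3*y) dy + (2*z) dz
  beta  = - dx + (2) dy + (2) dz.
alpha ∧ beta = (2*x - 3*y) dx ∧ dy + (2*x + 2*z) dx ∧ dz + (-6*y - 4*z) dy ∧ dz

Distribute the wedge, using dx_i ∧ dx_j = -dx_j ∧ dx_i and dx_i ∧ dx_i = 0. For each pair (i, j) with i < j, the coefficient of dx_i ∧ dx_j in alpha ∧ beta is (alpha_i * beta_j - alpha_j * beta_i). Collecting: alpha ∧ beta = (2*x - 3*y) dx ∧ dy + (2*x + 2*z) dx ∧ dz + (-6*y - 4*z) dy ∧ dz.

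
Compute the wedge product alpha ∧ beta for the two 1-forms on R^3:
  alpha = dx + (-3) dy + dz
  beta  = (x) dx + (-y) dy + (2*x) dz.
alpha ∧ beta = (3*x - y) dx ∧ dy + (x) dx ∧ dz + (-6*x + y) dy ∧ dz

Distribute the wedge, using dx_i ∧ dx_j = -dx_j ∧ dx_i and dx_i ∧ dx_i = 0. For each pair (i, j) with i < j, the coefficient of dx_i ∧ dx_j in alpha ∧ beta is (alpha_i * beta_j - alpha_j * beta_i). Collecting: alpha ∧ beta = (3*x - y) dx ∧ dy + (x) dx ∧ dz + (-6*x + y) dy ∧ dz.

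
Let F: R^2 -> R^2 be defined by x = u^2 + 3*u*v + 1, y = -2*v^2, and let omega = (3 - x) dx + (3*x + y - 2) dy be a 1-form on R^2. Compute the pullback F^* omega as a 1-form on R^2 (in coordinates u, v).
F^* omega = (-2*u^3 - 9*u^2*v - 9*u*v^2 + 4*u + 6*v) du + (-3*u^3 - 21*u^2*v - 36*u*v^2 + 6*u + 8*v^3 - 4*v) dv

Using F^*(f dg) = (f ∘ F) d(g ∘ F), substitute each coordinate x_i by F_i(u, v) in f_i, and replace dx_i by d F_i = (∂F_i/∂u) du + (∂F_i/∂v) dv.
  For the x component: f_1(F) = -u^2 - 3*u*v + 2; d F_1 = (2*u + 3*v) du + (3*u) dv
  For the y component: f_2(F) = 3*u^2 + 9*u*v - 2*v^2 + 1; d F_2 = (0) du + (-4*v) dv
Combining and collecting du, dv coefficients:
  coeff of du: -2*u^3 - 9*u^2*v - 9*u*v^2 + 4*u + 6*v
  coeff of dv: -3*u^3 - 21*u^2*v - 36*u*v^2 + 6*u + 8*v^3 - 4*v
F^* omega = (-2*u^3 - 9*u^2*v - 9*u*v^2 + 4*u + 6*v) du + (-3*u^3 - 21*u^2*v - 36*u*v^2 + 6*u + 8*v^3 - 4*v) dv.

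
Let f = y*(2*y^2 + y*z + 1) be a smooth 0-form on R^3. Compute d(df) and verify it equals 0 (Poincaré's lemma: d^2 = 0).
d(df) = 0

Step 1: df = sum_i (∂f/∂x_i) dx_i = (0) dx + (6*y^2 + 2*y*z + 1) dy + (y^2) dz.
Step 2: Apply d again. Using the 1-form formula, the coefficient of dx ∧ dy in d(df) is ∂^2 f/∂x ∂y - ∂^2 f/∂y ∂x = (0) - (0) = 0 (equality of mixed partials for smooth f).
Similarly for dx ∧ dz and dy ∧ dz — all coefficients vanish. So d(df) = 0.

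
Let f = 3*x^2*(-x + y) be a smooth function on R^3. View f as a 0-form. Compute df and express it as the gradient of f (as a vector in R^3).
df = (3*x*(-3*x + 2*y)) dx + (3*x^2) dy + (0) dz; grad f = (3*x*(-3*x + 2*y), 3*x^2, 0)

For a 0-form f, d f = (∂f/∂x) dx + (∂f/∂y) dy + (∂f/∂z) dz. The components of the vector representation are exactly the entries of grad f in Cartesian coordinates:
  ∂f/∂x = 3*x*(-3*x + 2*y)
  ∂f/∂y = 3*x^2
  ∂f/∂z = 0.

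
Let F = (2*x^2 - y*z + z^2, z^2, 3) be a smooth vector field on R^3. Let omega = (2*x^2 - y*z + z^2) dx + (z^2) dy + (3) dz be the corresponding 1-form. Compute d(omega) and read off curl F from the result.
d(omega) = (-2*z) dy ∧ dz + (-y + 2*z) dz ∧ dx + (z) dx ∧ dy; curl F = (-2*z, -y + 2*z, z)

d omega = sum_{i<j} (∂f_j/∂x_i - ∂f_i/∂x_j) dx_i ∧ dx_j. Under the identification (dy ∧ dz, dz ∧ dx, dx ∧ dy) ↔ (e_x, e_y, e_z), the coefficients are exactly the components of curl F. Compute:
  ∂R/∂y - ∂Q/∂z = (0) - (2*z) = -2*z
  ∂P/∂z - ∂R/∂x = (-y + 2*z) - (0) = -y + 2*z
  ∂Q/∂x - ∂P/∂y = (0) - (-z) = z.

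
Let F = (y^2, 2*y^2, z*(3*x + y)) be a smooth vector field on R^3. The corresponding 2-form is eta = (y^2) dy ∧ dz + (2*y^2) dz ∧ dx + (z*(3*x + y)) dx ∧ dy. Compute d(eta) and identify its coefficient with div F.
d(eta) = (3*x + 5*y) dx ∧ dy ∧ dz; div F = 3*x + 5*y

For a 2-form in R^3 of the form above, applying d gives a 3-form with coefficient ∂P/∂x + ∂Q/∂y + ∂R/∂z:
  ∂P/∂x = 0
  ∂Q/∂y = 4*y
  ∂R/∂z = 3*x + y
Sum = 3*x + 5*y, which is exactly div F.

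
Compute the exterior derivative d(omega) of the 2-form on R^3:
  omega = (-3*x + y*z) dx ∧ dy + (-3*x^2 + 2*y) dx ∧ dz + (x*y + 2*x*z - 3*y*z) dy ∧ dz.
d(omega) = (2*y + 2*z - 2) dx ∧ dy ∧ dz

For a 2-form omega = sum_{i<j} g_{ij} dx_i ∧ dx_j, the exterior derivative is
  d(omega) = sum_{i<j} d(g_{ij}) ∧ dx_i ∧ dx_j = sum_{i<j, k} (∂g_{ij}/∂x_k) dx_k ∧ dx_i ∧ dx_j.
Expand each term, using dx_k ∧ dx_i ∧ dx_j = sgn(permutation) dx_{(a)} ∧ dx_{(b)} ∧ dx_{(c)} with (a < b < c) sorted:
  d(-3*x + y*z) includes (∂/∂z)(-3*x + y*z) dz = (y) dz, which multiplied by dx ∧ dy gives (y) dx ∧ dy ∧ dz
  d(-3*x^2 + 2*y) includes (∂/∂y)(-3*x^2 + 2*y) dy = (2) dy, which multiplied by dx ∧ dz gives (-2) dx ∧ dy ∧ dz
  d(x*y + 2*x*z - 3*y*z) includes (∂/∂x)(x*y + 2*x*z - 3*y*z) dx = (y + 2*z) dx, which multiplied by dy ∧ dz gives (y + 2*z) dx ∧ dy ∧ dz
Collecting like 3-forms: d(omega) = (2*y + 2*z - 2) dx ∧ dy ∧ dz.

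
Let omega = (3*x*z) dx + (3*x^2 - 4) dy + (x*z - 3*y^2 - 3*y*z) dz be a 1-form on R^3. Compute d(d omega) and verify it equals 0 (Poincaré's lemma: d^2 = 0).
d(d omega) = 0

Step 1: d omega = sum_{i<j} (∂f_j/∂x_i - ∂f_i/∂x_j) dx_i ∧ dx_j:
  coeff of dx ∧ dy: 6*x
  coeff of dx ∧ dz: -3*x + z
  coeff of dy ∧ dz: -6*y - 3*z
Step 2: Apply d again to each 2-form coefficient. The only possible 3-form in R^3 is dx ∧ dy ∧ dz, with coefficient
  ∂(coeff of dy∧dz)/∂x - ∂(coeff of dx∧dz)/∂y + ∂(coeff of dx∧dy)/∂z
  = ∂/∂x (-6*y - 3*z) - ∂/∂y (-3*x + z) + ∂/∂z (6*x).
Each of these terms simplifies to sums of mixed partials that cancel in pairs. The result is 0 (by equality of mixed partials for smooth functions — Schwarz / Clairaut).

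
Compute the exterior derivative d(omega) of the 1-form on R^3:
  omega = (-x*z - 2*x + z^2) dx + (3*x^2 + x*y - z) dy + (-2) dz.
d(omega) = (6*x + y) dx ∧ dy + (x - 2*z) dx ∧ dz + (1) dy ∧ dz

For a 1-form omega = sum_i f_i dx_i, the exterior derivative is
  d(omega) = sum_{i < j} (∂f_j/∂x_i - ∂f_i/∂x_j) dx_i ∧ dx_j.
  coefficient of dx ∧ dy: ∂f_2/∂x - ∂f_1/∂y = ∂(3*x^2 + x*y - z)/∂x - ∂(-x*z - 2*x + z^2)/∂y = 6*x + y
  coefficient of dx ∧ dz: ∂f_3/∂x - ∂f_1/∂z = ∂(-2)/∂x - ∂(-x*z - 2*x + z^2)/∂z = x - 2*z
  coefficient of dy ∧ dz: ∂f_3/∂y - ∂f_2/∂z = ∂(-2)/∂y - ∂(3*x^2 + x*y - z)/∂z = 1
Assembling: d(omega) = (6*x + y) dx ∧ dy + (x - 2*z) dx ∧ dz + (1) dy ∧ dz.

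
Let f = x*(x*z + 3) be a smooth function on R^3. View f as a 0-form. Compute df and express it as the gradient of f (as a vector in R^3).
df = (2*x*z + 3) dx + (0) dy + (x^2) dz; grad f = (2*x*z + 3, 0, x^2)

For a 0-form f, d f = (∂f/∂x) dx + (∂f/∂y) dy + (∂f/∂z) dz. The components of the vector representation are exactly the entries of grad f in Cartesian coordinates:
  ∂f/∂x = 2*x*z + 3
  ∂f/∂y = 0
  ∂f/∂z = x^2.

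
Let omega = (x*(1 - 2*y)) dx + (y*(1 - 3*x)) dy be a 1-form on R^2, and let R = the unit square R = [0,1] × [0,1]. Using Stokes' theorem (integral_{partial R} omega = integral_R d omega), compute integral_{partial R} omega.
integral_(partial R) omega = -1/2

Stokes: integral_partial_R omega = integral_R d omega with d omega = (∂Q/∂x - ∂P/∂y) dx ∧ dy.
  ∂Q/∂x = -3*y
  ∂P/∂y = -2*x
  integrand = ∂Q/∂x - ∂P/∂y = 2*x - 3*y.
Integrating over R: integral_0^1 integral_0^1 (2*x - 3*y) dx dy = -1/2.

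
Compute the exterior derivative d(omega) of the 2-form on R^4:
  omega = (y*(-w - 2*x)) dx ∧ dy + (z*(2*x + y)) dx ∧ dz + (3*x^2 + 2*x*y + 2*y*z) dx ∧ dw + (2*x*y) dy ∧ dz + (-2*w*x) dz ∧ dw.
d(omega) = (-2*x - y - 2*z) dx ∧ dy ∧ dw + (2*y - z) dx ∧ dy ∧ dz + (-2*w - 2*y) dx ∧ dz ∧ dw

For a 2-form omega = sum_{i<j} g_{ij} dx_i ∧ dx_j, the exterior derivative is
  d(omega) = sum_{i<j} d(g_{ij}) ∧ dx_i ∧ dx_j = sum_{i<j, k} (∂g_{ij}/∂x_k) dx_k ∧ dx_i ∧ dx_j.
Expand each term, using dx_k ∧ dx_i ∧ dx_j = sgn(permutation) dx_{(a)} ∧ dx_{(b)} ∧ dx_{(c)} with (a < b < c) sorted:
  d(y*(-w - 2*x)) includes (∂/∂w)(y*(-w - 2*x)) dw = (-y) dw, which multiplied by dx ∧ dy gives (-y) dx ∧ dy ∧ dw
  d(z*(2*x + y)) includes (∂/∂y)(z*(2*x + y)) dy = (z) dy, which multiplied by dx ∧ dz gives (-z) dx ∧ dy ∧ dz
  d(3*x^2 + 2*x*y + 2*y*z) includes (∂/∂y)(3*x^2 + 2*x*y + 2*y*z) dy = (2*x + 2*z) dy, which multiplied by dx ∧ dw gives (-2*x - 2*z) dx ∧ dy ∧ dw
  d(3*x^2 + 2*x*y + 2*y*z) includes (∂/∂z)(3*x^2 + 2*x*y + 2*y*z) dz = (2*y) dz, which multiplied by dx ∧ dw gives (-2*y) dx ∧ dz ∧ dw
  d(2*x*y) includes (∂/∂x)(2*x*y) dx = (2*y) dx, which multiplied by dy ∧ dz gives (2*y) dx ∧ dy ∧ dz
  d(-2*w*x) includes (∂/∂x)(-2*w*x) dx = (-2*w) dx, which multiplied by dz ∧ dw gives (-2*w) dx ∧ dz ∧ dw
Collecting like 3-forms: d(omega) = (-2*x - y - 2*z) dx ∧ dy ∧ dw + (2*y - z) dx ∧ dy ∧ dz + (-2*w - 2*y) dx ∧ dz ∧ dw.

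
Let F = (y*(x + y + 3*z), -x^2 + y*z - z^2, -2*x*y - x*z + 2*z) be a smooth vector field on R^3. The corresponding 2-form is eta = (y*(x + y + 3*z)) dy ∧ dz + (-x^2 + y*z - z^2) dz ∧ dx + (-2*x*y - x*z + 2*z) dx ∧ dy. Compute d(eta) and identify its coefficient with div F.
d(eta) = (-x + y + z + 2) dx ∧ dy ∧ dz; div F = -x + y + z + 2

For a 2-form in R^3 of the form above, applying d gives a 3-form with coefficient ∂P/∂x + ∂Q/∂y + ∂R/∂z:
  ∂P/∂x = y
  ∂Q/∂y = z
  ∂R/∂z = 2 - x
Sum = -x + y + z + 2, which is exactly div F.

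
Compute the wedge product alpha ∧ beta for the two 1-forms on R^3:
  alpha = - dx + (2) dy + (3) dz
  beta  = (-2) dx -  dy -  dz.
alpha ∧ beta = (5) dx ∧ dy + (7) dx ∧ dz + (1) dy ∧ dz

Distribute the wedge, using dx_i ∧ dx_j = -dx_j ∧ dx_i and dx_i ∧ dx_i = 0. For each pair (i, j) with i < j, the coefficient of dx_i ∧ dx_j in alpha ∧ beta is (alpha_i * beta_j - alpha_j * beta_i). Collecting: alpha ∧ beta = (5) dx ∧ dy + (7) dx ∧ dz + (1) dy ∧ dz.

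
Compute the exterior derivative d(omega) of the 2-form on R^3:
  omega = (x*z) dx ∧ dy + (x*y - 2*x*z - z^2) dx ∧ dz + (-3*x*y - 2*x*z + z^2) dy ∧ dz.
d(omega) = (-3*y - 2*z) dx ∧ dy ∧ dz

For a 2-form omega = sum_{i<j} g_{ij} dx_i ∧ dx_j, the exterior derivative is
  d(omega) = sum_{i<j} d(g_{ij}) ∧ dx_i ∧ dx_j = sum_{i<j, k} (∂g_{ij}/∂x_k) dx_k ∧ dx_i ∧ dx_j.
Expand each term, using dx_k ∧ dx_i ∧ dx_j = sgn(permutation) dx_{(a)} ∧ dx_{(b)} ∧ dx_{(c)} with (a < b < c) sorted:
  d(x*z) includes (∂/∂z)(x*z) dz = (x) dz, which multiplied by dx ∧ dy gives (x) dx ∧ dy ∧ dz
  d(x*y - 2*x*z - z^2) includes (∂/∂y)(x*y - 2*x*z - z^2) dy = (x) dy, which multiplied by dx ∧ dz gives (-x) dx ∧ dy ∧ dz
  d(-3*x*y - 2*x*z + z^2) includes (∂/∂x)(-3*x*y - 2*x*z + z^2) dx = (-3*y - 2*z) dx, which multiplied by dy ∧ dz gives (-3*y - 2*z) dx ∧ dy ∧ dz
Collecting like 3-forms: d(omega) = (-3*y - 2*z) dx ∧ dy ∧ dz.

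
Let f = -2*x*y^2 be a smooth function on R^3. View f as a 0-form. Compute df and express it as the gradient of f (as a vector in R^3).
df = (-2*y^2) dx + (-4*x*y) dy + (0) dz; grad f = (-2*y^2, -4*x*y, 0)

For a 0-form f, d f = (∂f/∂x) dx + (∂f/∂y) dy + (∂f/∂z) dz. The components of the vector representation are exactly the entries of grad f in Cartesian coordinates:
  ∂f/∂x = -2*y^2
  ∂f/∂y = -4*x*y
  ∂f/∂z = 0.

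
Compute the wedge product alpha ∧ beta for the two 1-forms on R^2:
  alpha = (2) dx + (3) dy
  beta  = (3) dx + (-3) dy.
alpha ∧ beta = (-15) dx ∧ dy

Distribute the wedge, using dx_i ∧ dx_j = -dx_j ∧ dx_i and dx_i ∧ dx_i = 0. For each pair (i, j) with i < j, the coefficient of dx_i ∧ dx_j in alpha ∧ beta is (alpha_i * beta_j - alpha_j * beta_i). Collecting: alpha ∧ beta = (-15) dx ∧ dy.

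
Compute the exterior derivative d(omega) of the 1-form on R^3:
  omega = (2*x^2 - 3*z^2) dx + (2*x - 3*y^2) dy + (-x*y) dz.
d(omega) = (2) dx ∧ dy + (-y + 6*z) dx ∧ dz + (-x) dy ∧ dz

For a 1-form omega = sum_i f_i dx_i, the exterior derivative is
  d(omega) = sum_{i < j} (∂f_j/∂x_i - ∂f_i/∂x_j) dx_i ∧ dx_j.
  coefficient of dx ∧ dy: ∂f_2/∂x - ∂f_1/∂y = ∂(2*x - 3*y^2)/∂x - ∂(2*x^2 - 3*z^2)/∂y = 2
  coefficient of dx ∧ dz: ∂f_3/∂x - ∂f_1/∂z = ∂(-x*y)/∂x - ∂(2*x^2 - 3*z^2)/∂z = -y + 6*z
  coefficient of dy ∧ dz: ∂f_3/∂y - ∂f_2/∂z = ∂(-x*y)/∂y - ∂(2*x - 3*y^2)/∂z = -x
Assembling: d(omega) = (2) dx ∧ dy + (-y + 6*z) dx ∧ dz + (-x) dy ∧ dz.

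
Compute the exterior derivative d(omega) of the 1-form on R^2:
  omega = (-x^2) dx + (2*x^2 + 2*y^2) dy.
d(omega) = (4*x) dx ∧ dy

For a 1-form omega = sum_i f_i dx_i, the exterior derivative is
  d(omega) = sum_{i < j} (∂f_j/∂x_i - ∂f_i/∂x_j) dx_i ∧ dx_j.
  coefficient of dx ∧ dy: ∂f_2/∂x - ∂f_1/∂y = ∂(2*x^2 + 2*y^2)/∂x - ∂(-x^2)/∂y = 4*x
Assembling: d(omega) = (4*x) dx ∧ dy.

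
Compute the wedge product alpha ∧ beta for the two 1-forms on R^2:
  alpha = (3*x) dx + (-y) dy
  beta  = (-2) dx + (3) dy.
alpha ∧ beta = (9*x - 2*y) dx ∧ dy

Distribute the wedge, using dx_i ∧ dx_j = -dx_j ∧ dx_i and dx_i ∧ dx_i = 0. For each pair (i, j) with i < j, the coefficient of dx_i ∧ dx_j in alpha ∧ beta is (alpha_i * beta_j - alpha_j * beta_i). Collecting: alpha ∧ beta = (9*x - 2*y) dx ∧ dy.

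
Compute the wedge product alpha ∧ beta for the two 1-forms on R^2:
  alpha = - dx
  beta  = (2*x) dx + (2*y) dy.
alpha ∧ beta = (-2*y) dx ∧ dy

Distribute the wedge, using dx_i ∧ dx_j = -dx_j ∧ dx_i and dx_i ∧ dx_i = 0. For each pair (i, j) with i < j, the coefficient of dx_i ∧ dx_j in alpha ∧ beta is (alpha_i * beta_j - alpha_j * beta_i). Collecting: alpha ∧ beta = (-2*y) dx ∧ dy.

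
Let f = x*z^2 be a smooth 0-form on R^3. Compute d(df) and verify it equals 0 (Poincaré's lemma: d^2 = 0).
d(df) = 0

Step 1: df = sum_i (∂f/∂x_i) dx_i = (z^2) dx + (0) dy + (2*x*z) dz.
Step 2: Apply d again. Using the 1-form formula, the coefficient of dx ∧ dy in d(df) is ∂^2 f/∂x ∂y - ∂^2 f/∂y ∂x = (0) - (0) = 0 (equality of mixed partials for smooth f).
Similarly for dx ∧ dz and dy ∧ dz — all coefficients vanish. So d(df) = 0.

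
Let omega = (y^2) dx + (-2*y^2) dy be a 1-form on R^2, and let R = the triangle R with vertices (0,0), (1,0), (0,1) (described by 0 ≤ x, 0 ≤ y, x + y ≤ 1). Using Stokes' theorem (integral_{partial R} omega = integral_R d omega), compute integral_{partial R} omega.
integral_(partial R) omega = -1/3

Stokes: integral_partial_R omega = integral_R d omega with d omega = (∂Q/∂x - ∂P/∂y) dx ∧ dy.
  ∂Q/∂x = 0
  ∂P/∂y = 2*y
  integrand = ∂Q/∂x - ∂P/∂y = -2*y.
Integrating over R: integral_0^1 integral_0^{1-x} (-2*y) dy dx = -1/3.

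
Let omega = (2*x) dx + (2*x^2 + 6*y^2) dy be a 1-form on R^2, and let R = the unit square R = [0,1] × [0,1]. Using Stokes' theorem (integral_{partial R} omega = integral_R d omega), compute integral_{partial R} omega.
integral_(partial R) omega = 2

Stokes: integral_partial_R omega = integral_R d omega with d omega = (∂Q/∂x - ∂P/∂y) dx ∧ dy.
  ∂Q/∂x = 4*x
  ∂P/∂y = 0
  integrand = ∂Q/∂x - ∂P/∂y = 4*x.
Integrating over R: integral_0^1 integral_0^1 (4*x) dx dy = 2.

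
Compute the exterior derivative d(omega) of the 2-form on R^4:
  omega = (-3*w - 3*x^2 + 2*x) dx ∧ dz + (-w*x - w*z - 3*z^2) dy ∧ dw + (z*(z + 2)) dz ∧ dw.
d(omega) = (-3) dx ∧ dz ∧ dw + (-w) dx ∧ dy ∧ dw + (w + 6*z) dy ∧ dz ∧ dw

For a 2-form omega = sum_{i<j} g_{ij} dx_i ∧ dx_j, the exterior derivative is
  d(omega) = sum_{i<j} d(g_{ij}) ∧ dx_i ∧ dx_j = sum_{i<j, k} (∂g_{ij}/∂x_k) dx_k ∧ dx_i ∧ dx_j.
Expand each term, using dx_k ∧ dx_i ∧ dx_j = sgn(permutation) dx_{(a)} ∧ dx_{(b)} ∧ dx_{(c)} with (a < b < c) sorted:
  d(-3*w - 3*x^2 + 2*x) includes (∂/∂w)(-3*w - 3*x^2 + 2*x) dw = (-3) dw, which multiplied by dx ∧ dz gives (-3) dx ∧ dz ∧ dw
  d(-w*x - w*z - 3*z^2) includes (∂/∂x)(-w*x - w*z - 3*z^2) dx = (-w) dx, which multiplied by dy ∧ dw gives (-w) dx ∧ dy ∧ dw
  d(-w*x - w*z - 3*z^2) includes (∂/∂z)(-w*x - w*z - 3*z^2) dz = (-w - 6*z) dz, which multiplied by dy ∧ dw gives (w + 6*z) dy ∧ dz ∧ dw
Collecting like 3-forms: d(omega) = (-3) dx ∧ dz ∧ dw + (-w) dx ∧ dy ∧ dw + (w + 6*z) dy ∧ dz ∧ dw.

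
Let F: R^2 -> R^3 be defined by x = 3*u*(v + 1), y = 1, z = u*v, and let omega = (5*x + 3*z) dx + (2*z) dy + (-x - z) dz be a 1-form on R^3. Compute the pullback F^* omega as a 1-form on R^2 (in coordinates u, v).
F^* omega = (u*(50*v^2 + 96*v + 45)) du + (u^2*(50*v + 42)) dv

Using F^*(f dg) = (f ∘ F) d(g ∘ F), substitute each coordinate x_i by F_i(u, v) in f_i, and replace dx_i by d F_i = (∂F_i/∂u) du + (∂F_i/∂v) dv.
  For the x component: f_1(F) = 3*u*(6*v + 5); d F_1 = (3*v + 3) du + (3*u) dv
  For the y component: f_2(F) = 2*u*v; d F_2 = (0) du + (0) dv
  For the z component: f_3(F) = u*(-4*v - 3); d F_3 = (v) du + (u) dv
Combining and collecting du, dv coefficients:
  coeff of du: u*(50*v^2 + 96*v + 45)
  coeff of dv: u^2*(50*v + 42)
F^* omega = (u*(50*v^2 + 96*v + 45)) du + (u^2*(50*v + 42)) dv.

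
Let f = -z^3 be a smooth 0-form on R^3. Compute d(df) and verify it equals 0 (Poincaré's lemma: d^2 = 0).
d(df) = 0

Step 1: df = sum_i (∂f/∂x_i) dx_i = (0) dx + (0) dy + (-3*z^2) dz.
Step 2: Apply d again. Using the 1-form formula, the coefficient of dx ∧ dy in d(df) is ∂^2 f/∂x ∂y - ∂^2 f/∂y ∂x = (0) - (0) = 0 (equality of mixed partials for smooth f).
Similarly for dx ∧ dz and dy ∧ dz — all coefficients vanish. So d(df) = 0.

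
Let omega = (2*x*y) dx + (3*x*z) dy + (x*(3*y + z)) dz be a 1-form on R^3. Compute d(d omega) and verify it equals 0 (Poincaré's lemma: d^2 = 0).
d(d omega) = 0

Step 1: d omega = sum_{i<j} (∂f_j/∂x_i - ∂f_i/∂x_j) dx_i ∧ dx_j:
  coeff of dx ∧ dy: -2*x + 3*z
  coeff of dx ∧ dz: 3*y + z
  coeff of dy ∧ dz: 0
Step 2: Apply d again to each 2-form coefficient. The only possible 3-form in R^3 is dx ∧ dy ∧ dz, with coefficient
  ∂(coeff of dy∧dz)/∂x - ∂(coeff of dx∧dz)/∂y + ∂(coeff of dx∧dy)/∂z
  = ∂/∂x (0) - ∂/∂y (3*y + z) + ∂/∂z (-2*x + 3*z).
Each of these terms simplifies to sums of mixed partials that cancel in pairs. The result is 0 (by equality of mixed partials for smooth functions — Schwarz / Clairaut).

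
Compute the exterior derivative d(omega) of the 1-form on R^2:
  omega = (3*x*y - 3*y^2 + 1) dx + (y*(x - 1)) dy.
d(omega) = (-3*x + 7*y) dx ∧ dy

For a 1-form omega = sum_i f_i dx_i, the exterior derivative is
  d(omega) = sum_{i < j} (∂f_j/∂x_i - ∂f_i/∂x_j) dx_i ∧ dx_j.
  coefficient of dx ∧ dy: ∂f_2/∂x - ∂f_1/∂y = ∂(y*(x - 1))/∂x - ∂(3*x*y - 3*y^2 + 1)/∂y = -3*x + 7*y
Assembling: d(omega) = (-3*x + 7*y) dx ∧ dy.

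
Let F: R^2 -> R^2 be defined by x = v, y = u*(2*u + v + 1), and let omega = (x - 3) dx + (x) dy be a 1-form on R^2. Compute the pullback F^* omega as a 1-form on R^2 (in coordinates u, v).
F^* omega = (v*(4*u + v + 1)) du + (u*v + v - 3) dv

Using F^*(f dg) = (f ∘ F) d(g ∘ F), substitute each coordinate x_i by F_i(u, v) in f_i, and replace dx_i by d F_i = (∂F_i/∂u) du + (∂F_i/∂v) dv.
  For the x component: f_1(F) = v - 3; d F_1 = (0) du + (1) dv
  For the y component: f_2(F) = v; d F_2 = (4*u + v + 1) du + (u) dv
Combining and collecting du, dv coefficients:
  coeff of du: v*(4*u + v + 1)
  coeff of dv: u*v + v - 3
F^* omega = (v*(4*u + v + 1)) du + (u*v + v - 3) dv.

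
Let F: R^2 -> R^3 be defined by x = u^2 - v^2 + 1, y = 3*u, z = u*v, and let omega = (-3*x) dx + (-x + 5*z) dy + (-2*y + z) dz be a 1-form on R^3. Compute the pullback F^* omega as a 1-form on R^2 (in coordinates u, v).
F^* omega = (-6*u^3 - 3*u^2 + 7*u*v^2 + 9*u*v - 6*u + 3*v^2 - 3) du + (7*u^2*v - 6*u^2 - 6*v^3 + 6*v) dv

Using F^*(f dg) = (f ∘ F) d(g ∘ F), substitute each coordinate x_i by F_i(u, v) in f_i, and replace dx_i by d F_i = (∂F_i/∂u) du + (∂F_i/∂v) dv.
  For the x component: f_1(F) = -3*u^2 + 3*v^2 - 3; d F_1 = (2*u) du + (-2*v) dv
  For the y component: f_2(F) = -u^2 + 5*u*v + v^2 - 1; d F_2 = (3) du + (0) dv
  For the z component: f_3(F) = u*(v - 6); d F_3 = (v) du + (u) dv
Combining and collecting du, dv coefficients:
  coeff of du: -6*u^3 - 3*u^2 + 7*u*v^2 + 9*u*v - 6*u + 3*v^2 - 3
  coeff of dv: 7*u^2*v - 6*u^2 - 6*v^3 + 6*v
F^* omega = (-6*u^3 - 3*u^2 + 7*u*v^2 + 9*u*v - 6*u + 3*v^2 - 3) du + (7*u^2*v - 6*u^2 - 6*v^3 + 6*v) dv.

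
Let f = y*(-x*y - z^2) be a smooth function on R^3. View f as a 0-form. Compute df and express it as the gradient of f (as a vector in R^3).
df = (-y^2) dx + (-2*x*y - z^2) dy + (-2*y*z) dz; grad f = (-y^2, -2*x*y - z^2, -2*y*z)

For a 0-form f, d f = (∂f/∂x) dx + (∂f/∂y) dy + (∂f/∂z) dz. The components of the vector representation are exactly the entries of grad f in Cartesian coordinates:
  ∂f/∂x = -y^2
  ∂f/∂y = -2*x*y - z^2
  ∂f/∂z = -2*y*z.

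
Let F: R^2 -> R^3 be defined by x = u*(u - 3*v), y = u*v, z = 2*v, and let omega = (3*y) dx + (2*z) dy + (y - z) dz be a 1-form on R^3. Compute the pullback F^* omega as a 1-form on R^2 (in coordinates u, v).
F^* omega = (v*(6*u^2 - 9*u*v + 4*v)) du + (v*(-9*u^2 + 6*u - 4)) dv

Using F^*(f dg) = (f ∘ F) d(g ∘ F), substitute each coordinate x_i by F_i(u, v) in f_i, and replace dx_i by d F_i = (∂F_i/∂u) du + (∂F_i/∂v) dv.
  For the x component: f_1(F) = 3*u*v; d F_1 = (2*u - 3*v) du + (-3*u) dv
  For the y component: f_2(F) = 4*v; d F_2 = (v) du + (u) dv
  For the z component: f_3(F) = v*(u - 2); d F_3 = (0) du + (2) dv
Combining and collecting du, dv coefficients:
  coeff of du: v*(6*u^2 - 9*u*v + 4*v)
  coeff of dv: v*(-9*u^2 + 6*u - 4)
F^* omega = (v*(6*u^2 - 9*u*v + 4*v)) du + (v*(-9*u^2 + 6*u - 4)) dv.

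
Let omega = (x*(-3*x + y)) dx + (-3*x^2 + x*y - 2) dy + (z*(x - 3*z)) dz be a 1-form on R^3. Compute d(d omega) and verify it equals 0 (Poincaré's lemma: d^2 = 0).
d(d omega) = 0

Step 1: d omega = sum_{i<j} (∂f_j/∂x_i - ∂f_i/∂x_j) dx_i ∧ dx_j:
  coeff of dx ∧ dy: -7*x + y
  coeff of dx ∧ dz: z
  coeff of dy ∧ dz: 0
Step 2: Apply d again to each 2-form coefficient. The only possible 3-form in R^3 is dx ∧ dy ∧ dz, with coefficient
  ∂(coeff of dy∧dz)/∂x - ∂(coeff of dx∧dz)/∂y + ∂(coeff of dx∧dy)/∂z
  = ∂/∂x (0) - ∂/∂y (z) + ∂/∂z (-7*x + y).
Each of these terms simplifies to sums of mixed partials that cancel in pairs. The result is 0 (by equality of mixed partials for smooth functions — Schwarz / Clairaut).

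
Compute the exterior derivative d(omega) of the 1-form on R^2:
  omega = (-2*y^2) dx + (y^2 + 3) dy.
d(omega) = (4*y) dx ∧ dy

For a 1-form omega = sum_i f_i dx_i, the exterior derivative is
  d(omega) = sum_{i < j} (∂f_j/∂x_i - ∂f_i/∂x_j) dx_i ∧ dx_j.
  coefficient of dx ∧ dy: ∂f_2/∂x - ∂f_1/∂y = ∂(y^2 + 3)/∂x - ∂(-2*y^2)/∂y = 4*y
Assembling: d(omega) = (4*y) dx ∧ dy.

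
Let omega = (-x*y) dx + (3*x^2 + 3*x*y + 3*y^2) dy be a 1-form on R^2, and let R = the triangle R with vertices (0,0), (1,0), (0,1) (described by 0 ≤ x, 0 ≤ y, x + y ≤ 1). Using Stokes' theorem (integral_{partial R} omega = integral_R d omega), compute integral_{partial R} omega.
integral_(partial R) omega = 5/3

Stokes: integral_partial_R omega = integral_R d omega with d omega = (∂Q/∂x - ∂P/∂y) dx ∧ dy.
  ∂Q/∂x = 6*x + 3*y
  ∂P/∂y = -x
  integrand = ∂Q/∂x - ∂P/∂y = 7*x + 3*y.
Integrating over R: integral_0^1 integral_0^{1-x} (7*x + 3*y) dy dx = 5/3.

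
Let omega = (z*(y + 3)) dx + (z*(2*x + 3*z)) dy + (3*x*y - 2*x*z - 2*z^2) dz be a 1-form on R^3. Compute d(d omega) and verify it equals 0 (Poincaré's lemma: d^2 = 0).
d(d omega) = 0

Step 1: d omega = sum_{i<j} (∂f_j/∂x_i - ∂f_i/∂x_j) dx_i ∧ dx_j:
  coeff of dx ∧ dy: z
  coeff of dx ∧ dz: 2*y - 2*z - 3
  coeff of dy ∧ dz: x - 6*z
Step 2: Apply d again to each 2-form coefficient. The only possible 3-form in R^3 is dx ∧ dy ∧ dz, with coefficient
  ∂(coeff of dy∧dz)/∂x - ∂(coeff of dx∧dz)/∂y + ∂(coeff of dx∧dy)/∂z
  = ∂/∂x (x - 6*z) - ∂/∂y (2*y - 2*z - 3) + ∂/∂z (z).
Each of these terms simplifies to sums of mixed partials that cancel in pairs. The result is 0 (by equality of mixed partials for smooth functions — Schwarz / Clairaut).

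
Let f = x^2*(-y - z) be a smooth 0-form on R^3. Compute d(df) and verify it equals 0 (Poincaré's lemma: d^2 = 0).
d(df) = 0

Step 1: df = sum_i (∂f/∂x_i) dx_i = (2*x*(-y - z)) dx + (-x^2) dy + (-x^2) dz.
Step 2: Apply d again. Using the 1-form formula, the coefficient of dx ∧ dy in d(df) is ∂^2 f/∂x ∂y - ∂^2 f/∂y ∂x = (-2*x) - (-2*x) = 0 (equality of mixed partials for smooth f).
Similarly for dx ∧ dz and dy ∧ dz — all coefficients vanish. So d(df) = 0.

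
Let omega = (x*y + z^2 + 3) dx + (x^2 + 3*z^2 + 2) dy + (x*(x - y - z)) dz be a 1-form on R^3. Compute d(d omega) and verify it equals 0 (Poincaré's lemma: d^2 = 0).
d(d omega) = 0

Step 1: d omega = sum_{i<j} (∂f_j/∂x_i - ∂f_i/∂x_j) dx_i ∧ dx_j:
  coeff of dx ∧ dy: x
  coeff of dx ∧ dz: 2*x - y - 3*z
  coeff of dy ∧ dz: -x - 6*z
Step 2: Apply d again to each 2-form coefficient. The only possible 3-form in R^3 is dx ∧ dy ∧ dz, with coefficient
  ∂(coeff of dy∧dz)/∂x - ∂(coeff of dx∧dz)/∂y + ∂(coeff of dx∧dy)/∂z
  = ∂/∂x (-x - 6*z) - ∂/∂y (2*x - y - 3*z) + ∂/∂z (x).
Each of these terms simplifies to sums of mixed partials that cancel in pairs. The result is 0 (by equality of mixed partials for smooth functions — Schwarz / Clairaut).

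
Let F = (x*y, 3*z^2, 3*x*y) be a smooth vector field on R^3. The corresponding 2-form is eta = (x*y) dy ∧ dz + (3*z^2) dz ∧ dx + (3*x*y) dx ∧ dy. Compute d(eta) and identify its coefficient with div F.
d(eta) = (y) dx ∧ dy ∧ dz; div F = y

For a 2-form in R^3 of the form above, applying d gives a 3-form with coefficient ∂P/∂x + ∂Q/∂y + ∂R/∂z:
  ∂P/∂x = y
  ∂Q/∂y = 0
  ∂R/∂z = 0
Sum = y, which is exactly div F.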